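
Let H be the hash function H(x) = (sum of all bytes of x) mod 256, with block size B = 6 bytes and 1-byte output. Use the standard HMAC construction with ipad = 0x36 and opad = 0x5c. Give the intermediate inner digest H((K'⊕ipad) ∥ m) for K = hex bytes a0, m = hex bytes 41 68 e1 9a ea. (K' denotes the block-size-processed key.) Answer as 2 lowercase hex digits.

Key hex bytes a0 is 1 byte ≤ B = 6; zero-pad to 6 bytes: K' = a0 00 00 00 00 00.
K' ⊕ ipad = 96 36 36 36 36 36.
Inner input = 96 36 36 36 36 36 ∥ 41 68 e1 9a ea.
Inner hash: sum = 150+54+54+54+54+54+65+104+225+154+234 = 1202; mod 256 = 178 → b2.

b2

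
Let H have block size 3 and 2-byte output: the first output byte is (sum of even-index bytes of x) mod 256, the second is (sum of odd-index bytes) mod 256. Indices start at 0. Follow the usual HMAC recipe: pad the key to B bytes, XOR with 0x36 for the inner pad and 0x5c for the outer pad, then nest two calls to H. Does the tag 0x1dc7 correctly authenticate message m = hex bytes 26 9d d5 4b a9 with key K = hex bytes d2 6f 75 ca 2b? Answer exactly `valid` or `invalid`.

Key hex bytes d2 6f 75 ca 2b is 5 bytes > B = 3, so hash it first: H(key) = 72 39, then zero-pad to 3 bytes: K' = 72 39 00.
K' ⊕ ipad = 44 0f 36; K' ⊕ opad = 2e 65 5c.
Inner hash: even-index sum = 354 mod 256 = 98; odd-index sum = 435 mod 256 = 179 → 62 b3.
Outer hash (recomputed tag): even-index sum = 317 mod 256 = 61; odd-index sum = 199 mod 256 = 199 → 3d c7.
Recomputed tag = 3dc7; claimed = 1dc7 → mismatch.

invalid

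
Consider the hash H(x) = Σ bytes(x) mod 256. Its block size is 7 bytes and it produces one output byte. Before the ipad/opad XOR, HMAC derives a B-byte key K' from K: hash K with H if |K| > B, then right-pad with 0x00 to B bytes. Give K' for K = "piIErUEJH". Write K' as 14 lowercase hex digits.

|K| = 9 > B = 7, so first hash the key.
H(K): sum = 112+105+73+69+114+85+69+74+72 = 773; mod 256 = 5 → 05.
Zero-pad H(K) = 05 to 7 bytes: K' = 05 00 00 00 00 00 00.

05000000000000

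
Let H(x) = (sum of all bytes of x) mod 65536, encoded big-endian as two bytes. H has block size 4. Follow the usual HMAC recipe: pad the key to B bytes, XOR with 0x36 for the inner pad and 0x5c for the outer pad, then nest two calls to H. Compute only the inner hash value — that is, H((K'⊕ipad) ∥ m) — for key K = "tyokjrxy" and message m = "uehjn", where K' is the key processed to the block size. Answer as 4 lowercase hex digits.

035d

Key "tyokjrxy" = 74 79 6f 6b 6a 72 78 79 is 8 bytes > B = 4, so hash it first: H(key) = 03 94, then zero-pad to 4 bytes: K' = 03 94 00 00.
K' ⊕ ipad = 35 a2 36 36.
Inner input = 35 a2 36 36 ∥ 75 65 68 6a 6e.
Inner hash: sum = 53+162+54+54+117+101+104+106+110 = 861 → 03 5d.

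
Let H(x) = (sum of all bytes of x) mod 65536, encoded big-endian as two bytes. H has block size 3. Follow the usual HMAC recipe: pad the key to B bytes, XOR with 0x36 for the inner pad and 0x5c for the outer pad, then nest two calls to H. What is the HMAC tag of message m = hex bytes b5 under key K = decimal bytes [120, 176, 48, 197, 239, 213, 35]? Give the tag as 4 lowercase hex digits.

015c

Key decimal bytes [120, 176, 48, 197, 239, 213, 35] = 78 b0 30 c5 ef d5 23 is 7 bytes > B = 3, so hash it first: H(key) = 04 04, then zero-pad to 3 bytes: K' = 04 04 00.
K' ⊕ ipad = 32 32 36.  K' ⊕ opad = 58 58 5c.
Inner input = (K'⊕ipad) ∥ m = 32 32 36 ∥ b5.
Inner hash: sum = 50+50+54+181 = 335 → 01 4f.
Outer input = (K'⊕opad) ∥ inner = 58 58 5c ∥ 01 4f.
Outer hash (tag): sum = 88+88+92+1+79 = 348 → 01 5c.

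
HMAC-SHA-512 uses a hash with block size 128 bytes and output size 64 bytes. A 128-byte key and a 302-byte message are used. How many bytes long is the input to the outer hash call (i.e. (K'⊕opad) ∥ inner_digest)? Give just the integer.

Key is 128 ≤ 128 bytes, zero-padded: |K'| = 128.
Outer input = (K'⊕opad) ∥ H(inner) → 128 + 64 = 192 bytes.

192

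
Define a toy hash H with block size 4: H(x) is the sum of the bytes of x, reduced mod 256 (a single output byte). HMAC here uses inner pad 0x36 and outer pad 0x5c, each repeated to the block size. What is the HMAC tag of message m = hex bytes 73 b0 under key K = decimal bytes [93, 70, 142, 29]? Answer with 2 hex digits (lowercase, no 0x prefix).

Key decimal bytes [93, 70, 142, 29] = 5d 46 8e 1d is exactly B = 4 bytes: K' = 5d 46 8e 1d.
K' ⊕ ipad = 6b 70 b8 2b.  K' ⊕ opad = 01 1a d2 41.
Inner input = (K'⊕ipad) ∥ m = 6b 70 b8 2b ∥ 73 b0.
Inner hash: sum = 107+112+184+43+115+176 = 737; mod 256 = 225 → e1.
Outer input = (K'⊕opad) ∥ inner = 01 1a d2 41 ∥ e1.
Outer hash (tag): sum = 1+26+210+65+225 = 527; mod 256 = 15 → 0f.

0f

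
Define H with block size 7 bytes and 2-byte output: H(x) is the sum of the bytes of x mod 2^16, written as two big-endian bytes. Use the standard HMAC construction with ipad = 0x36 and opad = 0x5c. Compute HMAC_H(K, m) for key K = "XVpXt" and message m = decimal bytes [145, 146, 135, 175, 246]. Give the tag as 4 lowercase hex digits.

Key "XVpXt" = 58 56 70 58 74 is 5 bytes ≤ B = 7; zero-pad to 7 bytes: K' = 58 56 70 58 74 00 00.
K' ⊕ ipad = 6e 60 46 6e 42 36 36.  K' ⊕ opad = 04 0a 2c 04 28 5c 5c.
Inner input = (K'⊕ipad) ∥ m = 6e 60 46 6e 42 36 36 ∥ 91 92 87 af f6.
Inner hash: sum = 110+96+70+110+66+54+54+145+146+135+175+246 = 1407 → 05 7f.
Outer input = (K'⊕opad) ∥ inner = 04 0a 2c 04 28 5c 5c ∥ 05 7f.
Outer hash (tag): sum = 4+10+44+4+40+92+92+5+127 = 418 → 01 a2.

01a2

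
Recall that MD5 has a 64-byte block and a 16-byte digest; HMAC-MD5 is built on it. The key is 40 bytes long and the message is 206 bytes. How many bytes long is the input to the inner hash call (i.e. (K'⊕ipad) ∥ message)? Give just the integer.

270

Key is 40 ≤ 64 bytes, zero-padded: |K'| = 64.
Inner input = (K'⊕ipad) ∥ m → 64 + 206 = 270 bytes.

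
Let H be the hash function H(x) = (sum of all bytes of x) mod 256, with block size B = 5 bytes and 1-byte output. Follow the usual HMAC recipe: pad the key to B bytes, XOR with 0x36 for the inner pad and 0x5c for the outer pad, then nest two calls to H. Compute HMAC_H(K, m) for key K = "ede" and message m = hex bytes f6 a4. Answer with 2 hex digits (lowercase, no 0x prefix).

60

Key "ede" = 65 64 65 is 3 bytes ≤ B = 5; zero-pad to 5 bytes: K' = 65 64 65 00 00.
K' ⊕ ipad = 53 52 53 36 36.  K' ⊕ opad = 39 38 39 5c 5c.
Inner input = (K'⊕ipad) ∥ m = 53 52 53 36 36 ∥ f6 a4.
Inner hash: sum = 83+82+83+54+54+246+164 = 766; mod 256 = 254 → fe.
Outer input = (K'⊕opad) ∥ inner = 39 38 39 5c 5c ∥ fe.
Outer hash (tag): sum = 57+56+57+92+92+254 = 608; mod 256 = 96 → 60.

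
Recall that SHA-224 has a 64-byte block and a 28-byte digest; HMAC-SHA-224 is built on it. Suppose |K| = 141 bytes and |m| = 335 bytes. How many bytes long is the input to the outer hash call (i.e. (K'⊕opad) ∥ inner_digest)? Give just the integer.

92

Key is 141 > 64 bytes, so it is hashed to 28 bytes then zero-padded to 64: |K'| = 64.
Outer input = (K'⊕opad) ∥ H(inner) → 64 + 28 = 92 bytes.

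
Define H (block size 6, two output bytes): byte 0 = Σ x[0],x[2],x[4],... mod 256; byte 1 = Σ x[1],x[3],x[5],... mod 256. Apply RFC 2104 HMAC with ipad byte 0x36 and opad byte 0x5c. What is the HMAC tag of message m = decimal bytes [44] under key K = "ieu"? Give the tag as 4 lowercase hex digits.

beb0

Key "ieu" = 69 65 75 is 3 bytes ≤ B = 6; zero-pad to 6 bytes: K' = 69 65 75 00 00 00.
K' ⊕ ipad = 5f 53 43 36 36 36.  K' ⊕ opad = 35 39 29 5c 5c 5c.
Inner input = (K'⊕ipad) ∥ m = 5f 53 43 36 36 36 ∥ 2c.
Inner hash: even-index sum = 260 mod 256 = 4; odd-index sum = 191 mod 256 = 191 → 04 bf.
Outer input = (K'⊕opad) ∥ inner = 35 39 29 5c 5c 5c ∥ 04 bf.
Outer hash (tag): even-index sum = 190 mod 256 = 190; odd-index sum = 432 mod 256 = 176 → be b0.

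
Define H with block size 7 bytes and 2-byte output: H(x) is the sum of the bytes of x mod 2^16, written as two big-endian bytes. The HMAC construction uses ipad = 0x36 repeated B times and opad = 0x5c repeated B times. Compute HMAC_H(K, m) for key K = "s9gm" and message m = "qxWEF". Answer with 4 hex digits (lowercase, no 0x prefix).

Key "s9gm" = 73 39 67 6d is 4 bytes ≤ B = 7; zero-pad to 7 bytes: K' = 73 39 67 6d 00 00 00.
K' ⊕ ipad = 45 0f 51 5b 36 36 36.  K' ⊕ opad = 2f 65 3b 31 5c 5c 5c.
Inner input = (K'⊕ipad) ∥ m = 45 0f 51 5b 36 36 36 ∥ 71 78 57 45 46.
Inner hash: sum = 69+15+81+91+54+54+54+113+120+87+69+70 = 877 → 03 6d.
Outer input = (K'⊕opad) ∥ inner = 2f 65 3b 31 5c 5c 5c ∥ 03 6d.
Outer hash (tag): sum = 47+101+59+49+92+92+92+3+109 = 644 → 02 84.

0284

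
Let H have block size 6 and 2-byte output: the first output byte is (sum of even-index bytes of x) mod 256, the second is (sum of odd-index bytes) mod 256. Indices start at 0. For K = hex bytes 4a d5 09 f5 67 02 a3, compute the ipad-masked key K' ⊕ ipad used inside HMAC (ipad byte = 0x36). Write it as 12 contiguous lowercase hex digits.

6bfa36363636

Key hex bytes 4a d5 09 f5 67 02 a3 is 7 bytes > B = 6, so hash it first: H(key) = 5d cc, then zero-pad to 6 bytes: K' = 5d cc 00 00 00 00.
XOR each byte with 0x36: 5d⊕36=6b, cc⊕36=fa, 00⊕36=36, 00⊕36=36, 00⊕36=36, 00⊕36=36.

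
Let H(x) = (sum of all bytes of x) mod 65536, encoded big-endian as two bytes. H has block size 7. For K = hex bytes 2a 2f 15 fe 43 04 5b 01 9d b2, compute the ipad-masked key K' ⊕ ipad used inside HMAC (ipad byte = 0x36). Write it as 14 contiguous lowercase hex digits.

35683636363636

Key hex bytes 2a 2f 15 fe 43 04 5b 01 9d b2 is 10 bytes > B = 7, so hash it first: H(key) = 03 5e, then zero-pad to 7 bytes: K' = 03 5e 00 00 00 00 00.
XOR each byte with 0x36: 03⊕36=35, 5e⊕36=68, 00⊕36=36, 00⊕36=36, 00⊕36=36, 00⊕36=36, 00⊕36=36.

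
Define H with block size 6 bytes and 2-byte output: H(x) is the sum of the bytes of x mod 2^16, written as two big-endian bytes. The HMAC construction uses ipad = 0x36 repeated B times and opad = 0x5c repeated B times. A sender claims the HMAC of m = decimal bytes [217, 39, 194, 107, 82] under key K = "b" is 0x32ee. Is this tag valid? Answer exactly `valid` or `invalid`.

invalid

Key "b" = 62 is 1 byte ≤ B = 6; zero-pad to 6 bytes: K' = 62 00 00 00 00 00.
K' ⊕ ipad = 54 36 36 36 36 36; K' ⊕ opad = 3e 5c 5c 5c 5c 5c.
Inner hash: sum = 84+54+54+54+54+54+217+39+194+107+82 = 993 → 03 e1.
Outer hash (recomputed tag): sum = 62+92+92+92+92+92+3+225 = 750 → 02 ee.
Recomputed tag = 02ee; claimed = 32ee → mismatch.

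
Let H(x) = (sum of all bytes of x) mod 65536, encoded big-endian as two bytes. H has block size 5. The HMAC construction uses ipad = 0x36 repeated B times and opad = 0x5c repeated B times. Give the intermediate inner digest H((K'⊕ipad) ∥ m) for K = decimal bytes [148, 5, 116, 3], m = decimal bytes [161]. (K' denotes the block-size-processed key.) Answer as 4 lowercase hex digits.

Key decimal bytes [148, 5, 116, 3] = 94 05 74 03 is 4 bytes ≤ B = 5; zero-pad to 5 bytes: K' = 94 05 74 03 00.
K' ⊕ ipad = a2 33 42 35 36.
Inner input = a2 33 42 35 36 ∥ a1.
Inner hash: sum = 162+51+66+53+54+161 = 547 → 02 23.

0223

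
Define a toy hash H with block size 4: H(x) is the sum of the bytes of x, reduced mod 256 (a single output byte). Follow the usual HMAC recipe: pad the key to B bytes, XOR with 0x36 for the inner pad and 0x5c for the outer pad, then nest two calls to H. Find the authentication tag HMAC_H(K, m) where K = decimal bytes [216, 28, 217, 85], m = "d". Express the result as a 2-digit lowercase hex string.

Key decimal bytes [216, 28, 217, 85] = d8 1c d9 55 is exactly B = 4 bytes: K' = d8 1c d9 55.
K' ⊕ ipad = ee 2a ef 63.  K' ⊕ opad = 84 40 85 09.
Inner input = (K'⊕ipad) ∥ m = ee 2a ef 63 ∥ 64.
Inner hash: sum = 238+42+239+99+100 = 718; mod 256 = 206 → ce.
Outer input = (K'⊕opad) ∥ inner = 84 40 85 09 ∥ ce.
Outer hash (tag): sum = 132+64+133+9+206 = 544; mod 256 = 32 → 20.

20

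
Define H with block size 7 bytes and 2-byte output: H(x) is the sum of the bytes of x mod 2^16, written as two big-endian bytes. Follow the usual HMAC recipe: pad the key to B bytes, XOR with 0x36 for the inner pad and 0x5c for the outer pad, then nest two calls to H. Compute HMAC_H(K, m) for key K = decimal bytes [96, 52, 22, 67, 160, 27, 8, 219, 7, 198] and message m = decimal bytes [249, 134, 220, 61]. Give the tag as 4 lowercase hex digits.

Key decimal bytes [96, 52, 22, 67, 160, 27, 8, 219, 7, 198] = 60 34 16 43 a0 1b 08 db 07 c6 is 10 bytes > B = 7, so hash it first: H(key) = 03 58, then zero-pad to 7 bytes: K' = 03 58 00 00 00 00 00.
K' ⊕ ipad = 35 6e 36 36 36 36 36.  K' ⊕ opad = 5f 04 5c 5c 5c 5c 5c.
Inner input = (K'⊕ipad) ∥ m = 35 6e 36 36 36 36 36 ∥ f9 86 dc 3d.
Inner hash: sum = 53+110+54+54+54+54+54+249+134+220+61 = 1097 → 04 49.
Outer input = (K'⊕opad) ∥ inner = 5f 04 5c 5c 5c 5c 5c ∥ 04 49.
Outer hash (tag): sum = 95+4+92+92+92+92+92+4+73 = 636 → 02 7c.

027c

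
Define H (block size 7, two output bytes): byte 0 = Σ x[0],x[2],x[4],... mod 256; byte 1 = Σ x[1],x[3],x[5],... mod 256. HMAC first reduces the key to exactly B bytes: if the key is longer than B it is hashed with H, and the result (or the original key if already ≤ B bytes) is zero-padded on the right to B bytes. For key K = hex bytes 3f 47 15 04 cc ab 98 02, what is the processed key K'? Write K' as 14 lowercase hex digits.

|K| = 8 > B = 7, so first hash the key.
H(K): even-index sum = 440 mod 256 = 184; odd-index sum = 248 mod 256 = 248 → b8 f8.
Zero-pad H(K) = b8 f8 to 7 bytes: K' = b8 f8 00 00 00 00 00.

b8f80000000000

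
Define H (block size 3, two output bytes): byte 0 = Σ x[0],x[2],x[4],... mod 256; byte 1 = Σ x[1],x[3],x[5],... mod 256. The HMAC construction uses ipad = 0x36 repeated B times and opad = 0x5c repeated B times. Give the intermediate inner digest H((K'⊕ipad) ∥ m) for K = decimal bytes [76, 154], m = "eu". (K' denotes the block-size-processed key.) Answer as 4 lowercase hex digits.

Key decimal bytes [76, 154] = 4c 9a is 2 bytes ≤ B = 3; zero-pad to 3 bytes: K' = 4c 9a 00.
K' ⊕ ipad = 7a ac 36.
Inner input = 7a ac 36 ∥ 65 75.
Inner hash: even-index sum = 293 mod 256 = 37; odd-index sum = 273 mod 256 = 17 → 25 11.

2511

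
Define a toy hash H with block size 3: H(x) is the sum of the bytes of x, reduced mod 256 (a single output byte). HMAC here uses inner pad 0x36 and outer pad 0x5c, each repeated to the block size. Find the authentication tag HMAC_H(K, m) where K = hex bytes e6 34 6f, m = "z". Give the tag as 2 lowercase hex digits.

Key hex bytes e6 34 6f is exactly B = 3 bytes: K' = e6 34 6f.
K' ⊕ ipad = d0 02 59.  K' ⊕ opad = ba 68 33.
Inner input = (K'⊕ipad) ∥ m = d0 02 59 ∥ 7a.
Inner hash: sum = 208+2+89+122 = 421; mod 256 = 165 → a5.
Outer input = (K'⊕opad) ∥ inner = ba 68 33 ∥ a5.
Outer hash (tag): sum = 186+104+51+165 = 506; mod 256 = 250 → fa.

fa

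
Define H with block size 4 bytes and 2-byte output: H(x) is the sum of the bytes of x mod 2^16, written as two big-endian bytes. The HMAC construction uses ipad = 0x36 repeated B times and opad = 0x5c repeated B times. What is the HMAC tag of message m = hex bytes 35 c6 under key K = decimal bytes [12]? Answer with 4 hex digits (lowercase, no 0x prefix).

023c

Key decimal bytes [12] = 0c is 1 byte ≤ B = 4; zero-pad to 4 bytes: K' = 0c 00 00 00.
K' ⊕ ipad = 3a 36 36 36.  K' ⊕ opad = 50 5c 5c 5c.
Inner input = (K'⊕ipad) ∥ m = 3a 36 36 36 ∥ 35 c6.
Inner hash: sum = 58+54+54+54+53+198 = 471 → 01 d7.
Outer input = (K'⊕opad) ∥ inner = 50 5c 5c 5c ∥ 01 d7.
Outer hash (tag): sum = 80+92+92+92+1+215 = 572 → 02 3c.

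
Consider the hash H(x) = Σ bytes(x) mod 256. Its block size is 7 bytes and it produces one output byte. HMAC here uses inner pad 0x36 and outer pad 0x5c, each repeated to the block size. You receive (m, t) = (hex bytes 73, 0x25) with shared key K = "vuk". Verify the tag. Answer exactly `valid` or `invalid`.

Key "vuk" = 76 75 6b is 3 bytes ≤ B = 7; zero-pad to 7 bytes: K' = 76 75 6b 00 00 00 00.
K' ⊕ ipad = 40 43 5d 36 36 36 36; K' ⊕ opad = 2a 29 37 5c 5c 5c 5c.
Inner hash: sum = 64+67+93+54+54+54+54+115 = 555; mod 256 = 43 → 2b.
Outer hash (recomputed tag): sum = 42+41+55+92+92+92+92+43 = 549; mod 256 = 37 → 25.
Recomputed tag = 25; claimed = 25 → match.

valid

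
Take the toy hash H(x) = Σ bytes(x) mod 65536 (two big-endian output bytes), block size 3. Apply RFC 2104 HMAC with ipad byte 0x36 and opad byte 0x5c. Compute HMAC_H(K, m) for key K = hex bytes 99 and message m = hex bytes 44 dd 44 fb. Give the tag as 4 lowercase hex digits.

Key hex bytes 99 is 1 byte ≤ B = 3; zero-pad to 3 bytes: K' = 99 00 00.
K' ⊕ ipad = af 36 36.  K' ⊕ opad = c5 5c 5c.
Inner input = (K'⊕ipad) ∥ m = af 36 36 ∥ 44 dd 44 fb.
Inner hash: sum = 175+54+54+68+221+68+251 = 891 → 03 7b.
Outer input = (K'⊕opad) ∥ inner = c5 5c 5c ∥ 03 7b.
Outer hash (tag): sum = 197+92+92+3+123 = 507 → 01 fb.

01fb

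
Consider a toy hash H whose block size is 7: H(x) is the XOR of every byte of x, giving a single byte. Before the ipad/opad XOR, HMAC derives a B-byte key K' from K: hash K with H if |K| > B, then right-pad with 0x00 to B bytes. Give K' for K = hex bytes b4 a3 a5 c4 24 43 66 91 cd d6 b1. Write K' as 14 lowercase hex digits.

|K| = 11 > B = 7, so first hash the key.
H(K): XOR b4⊕a3⊕a5⊕c4⊕24⊕43⊕66⊕91⊕cd⊕d6⊕b1 = 4c.
Zero-pad H(K) = 4c to 7 bytes: K' = 4c 00 00 00 00 00 00.

4c000000000000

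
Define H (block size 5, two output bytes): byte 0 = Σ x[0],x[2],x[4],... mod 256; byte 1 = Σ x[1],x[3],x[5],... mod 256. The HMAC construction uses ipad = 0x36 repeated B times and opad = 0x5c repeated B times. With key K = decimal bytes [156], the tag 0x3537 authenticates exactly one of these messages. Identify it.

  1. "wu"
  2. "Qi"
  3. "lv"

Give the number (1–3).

Key decimal bytes [156] = 9c is 1 byte ≤ B = 5; zero-pad to 5 bytes: K' = 9c 00 00 00 00.
K' ⊕ ipad = aa 36 36 36 36; K' ⊕ opad = c0 5c 5c 5c 5c.
m1: inner = H(aa 36 36 36 36 77 75) = 8b e3; tag = H(c0 5c 5c 5c 5c 8b e3) = 5b43
m2: inner = H(aa 36 36 36 36 51 69) = 7f bd; tag = H(c0 5c 5c 5c 5c 7f bd) = 3537 ← matches
m3: inner = H(aa 36 36 36 36 6c 76) = 8c d8; tag = H(c0 5c 5c 5c 5c 8c d8) = 5044

2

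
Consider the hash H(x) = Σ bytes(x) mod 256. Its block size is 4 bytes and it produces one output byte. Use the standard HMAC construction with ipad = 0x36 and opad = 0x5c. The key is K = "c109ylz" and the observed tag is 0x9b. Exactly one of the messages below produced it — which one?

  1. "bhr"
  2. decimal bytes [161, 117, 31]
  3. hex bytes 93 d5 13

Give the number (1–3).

3

Key "c109ylz" = 63 31 30 39 79 6c 7a is 7 bytes > B = 4, so hash it first: H(key) = 5c, then zero-pad to 4 bytes: K' = 5c 00 00 00.
K' ⊕ ipad = 6a 36 36 36; K' ⊕ opad = 00 5c 5c 5c.
m1: inner = H(6a 36 36 36 62 68 72) = 48; tag = H(00 5c 5c 5c 48) = 5c
m2: inner = H(6a 36 36 36 a1 75 1f) = 41; tag = H(00 5c 5c 5c 41) = 55
m3: inner = H(6a 36 36 36 93 d5 13) = 87; tag = H(00 5c 5c 5c 87) = 9b ← matches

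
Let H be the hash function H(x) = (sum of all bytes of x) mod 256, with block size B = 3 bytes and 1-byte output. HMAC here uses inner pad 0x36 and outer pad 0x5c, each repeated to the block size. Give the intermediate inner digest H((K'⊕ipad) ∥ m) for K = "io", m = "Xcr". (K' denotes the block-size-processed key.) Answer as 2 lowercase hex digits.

1b

Key "io" = 69 6f is 2 bytes ≤ B = 3; zero-pad to 3 bytes: K' = 69 6f 00.
K' ⊕ ipad = 5f 59 36.
Inner input = 5f 59 36 ∥ 58 63 72.
Inner hash: sum = 95+89+54+88+99+114 = 539; mod 256 = 27 → 1b.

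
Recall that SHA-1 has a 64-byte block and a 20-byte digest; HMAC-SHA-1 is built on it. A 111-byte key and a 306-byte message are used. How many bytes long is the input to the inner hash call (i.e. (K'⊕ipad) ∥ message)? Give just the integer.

370

Key is 111 > 64 bytes, so it is hashed to 20 bytes then zero-padded to 64: |K'| = 64.
Inner input = (K'⊕ipad) ∥ m → 64 + 306 = 370 bytes.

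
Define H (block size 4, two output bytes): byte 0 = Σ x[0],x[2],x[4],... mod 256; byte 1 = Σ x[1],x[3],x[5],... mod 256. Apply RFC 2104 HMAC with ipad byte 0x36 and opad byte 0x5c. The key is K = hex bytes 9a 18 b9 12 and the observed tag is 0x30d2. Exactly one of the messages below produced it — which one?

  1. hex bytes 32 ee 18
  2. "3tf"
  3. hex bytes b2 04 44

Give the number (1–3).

1

Key hex bytes 9a 18 b9 12 is exactly B = 4 bytes: K' = 9a 18 b9 12.
K' ⊕ ipad = ac 2e 8f 24; K' ⊕ opad = c6 44 e5 4e.
m1: inner = H(ac 2e 8f 24 32 ee 18) = 85 40; tag = H(c6 44 e5 4e 85 40) = 30d2 ← matches
m2: inner = H(ac 2e 8f 24 33 74 66) = d4 c6; tag = H(c6 44 e5 4e d4 c6) = 7f58
m3: inner = H(ac 2e 8f 24 b2 04 44) = 31 56; tag = H(c6 44 e5 4e 31 56) = dce8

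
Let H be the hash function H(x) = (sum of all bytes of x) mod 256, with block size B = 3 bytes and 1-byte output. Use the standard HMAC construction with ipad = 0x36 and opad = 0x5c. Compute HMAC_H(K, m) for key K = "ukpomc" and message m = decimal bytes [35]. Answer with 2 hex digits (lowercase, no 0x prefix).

d3

Key "ukpomc" = 75 6b 70 6f 6d 63 is 6 bytes > B = 3, so hash it first: H(key) = 8f, then zero-pad to 3 bytes: K' = 8f 00 00.
K' ⊕ ipad = b9 36 36.  K' ⊕ opad = d3 5c 5c.
Inner input = (K'⊕ipad) ∥ m = b9 36 36 ∥ 23.
Inner hash: sum = 185+54+54+35 = 328; mod 256 = 72 → 48.
Outer input = (K'⊕opad) ∥ inner = d3 5c 5c ∥ 48.
Outer hash (tag): sum = 211+92+92+72 = 467; mod 256 = 211 → d3.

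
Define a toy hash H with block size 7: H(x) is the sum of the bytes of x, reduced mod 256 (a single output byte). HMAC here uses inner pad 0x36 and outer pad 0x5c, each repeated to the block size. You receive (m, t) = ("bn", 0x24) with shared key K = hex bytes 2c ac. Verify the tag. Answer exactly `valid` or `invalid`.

invalid

Key hex bytes 2c ac is 2 bytes ≤ B = 7; zero-pad to 7 bytes: K' = 2c ac 00 00 00 00 00.
K' ⊕ ipad = 1a 9a 36 36 36 36 36; K' ⊕ opad = 70 f0 5c 5c 5c 5c 5c.
Inner hash: sum = 26+154+54+54+54+54+54+98+110 = 658; mod 256 = 146 → 92.
Outer hash (recomputed tag): sum = 112+240+92+92+92+92+92+146 = 958; mod 256 = 190 → be.
Recomputed tag = be; claimed = 24 → mismatch.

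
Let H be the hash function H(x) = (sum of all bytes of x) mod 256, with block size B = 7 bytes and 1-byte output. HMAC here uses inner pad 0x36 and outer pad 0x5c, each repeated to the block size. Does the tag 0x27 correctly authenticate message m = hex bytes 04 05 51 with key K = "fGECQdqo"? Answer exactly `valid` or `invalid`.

invalid

Key "fGECQdqo" = 66 47 45 43 51 64 71 6f is 8 bytes > B = 7, so hash it first: H(key) = ca, then zero-pad to 7 bytes: K' = ca 00 00 00 00 00 00.
K' ⊕ ipad = fc 36 36 36 36 36 36; K' ⊕ opad = 96 5c 5c 5c 5c 5c 5c.
Inner hash: sum = 252+54+54+54+54+54+54+4+5+81 = 666; mod 256 = 154 → 9a.
Outer hash (recomputed tag): sum = 150+92+92+92+92+92+92+154 = 856; mod 256 = 88 → 58.
Recomputed tag = 58; claimed = 27 → mismatch.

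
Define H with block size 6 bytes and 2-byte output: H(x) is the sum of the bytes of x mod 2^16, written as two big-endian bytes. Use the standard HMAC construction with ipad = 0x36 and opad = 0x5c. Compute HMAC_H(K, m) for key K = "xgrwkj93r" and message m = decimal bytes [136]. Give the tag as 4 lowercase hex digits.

Key "xgrwkj93r" = 78 67 72 77 6b 6a 39 33 72 is 9 bytes > B = 6, so hash it first: H(key) = 03 7b, then zero-pad to 6 bytes: K' = 03 7b 00 00 00 00.
K' ⊕ ipad = 35 4d 36 36 36 36.  K' ⊕ opad = 5f 27 5c 5c 5c 5c.
Inner input = (K'⊕ipad) ∥ m = 35 4d 36 36 36 36 ∥ 88.
Inner hash: sum = 53+77+54+54+54+54+136 = 482 → 01 e2.
Outer input = (K'⊕opad) ∥ inner = 5f 27 5c 5c 5c 5c ∥ 01 e2.
Outer hash (tag): sum = 95+39+92+92+92+92+1+226 = 729 → 02 d9.

02d9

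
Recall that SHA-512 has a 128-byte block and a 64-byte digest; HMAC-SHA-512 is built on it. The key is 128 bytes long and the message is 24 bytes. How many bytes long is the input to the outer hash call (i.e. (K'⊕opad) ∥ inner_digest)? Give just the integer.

Key is 128 ≤ 128 bytes, zero-padded: |K'| = 128.
Outer input = (K'⊕opad) ∥ H(inner) → 128 + 64 = 192 bytes.

192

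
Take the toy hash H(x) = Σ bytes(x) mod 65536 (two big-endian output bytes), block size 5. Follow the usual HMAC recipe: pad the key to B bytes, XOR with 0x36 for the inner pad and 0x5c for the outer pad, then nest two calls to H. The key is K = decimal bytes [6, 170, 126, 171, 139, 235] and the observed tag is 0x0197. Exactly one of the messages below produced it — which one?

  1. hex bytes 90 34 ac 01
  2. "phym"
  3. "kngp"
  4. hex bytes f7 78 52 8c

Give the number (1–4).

2

Key decimal bytes [6, 170, 126, 171, 139, 235] = 06 aa 7e ab 8b eb is 6 bytes > B = 5, so hash it first: H(key) = 03 4f, then zero-pad to 5 bytes: K' = 03 4f 00 00 00.
K' ⊕ ipad = 35 79 36 36 36; K' ⊕ opad = 5f 13 5c 5c 5c.
m1: inner = H(35 79 36 36 36 90 34 ac 01) = 02 c1; tag = H(5f 13 5c 5c 5c 02 c1) = 0249
m2: inner = H(35 79 36 36 36 70 68 79 6d) = 03 0e; tag = H(5f 13 5c 5c 5c 03 0e) = 0197 ← matches
m3: inner = H(35 79 36 36 36 6b 6e 67 70) = 03 00; tag = H(5f 13 5c 5c 5c 03 00) = 0189
m4: inner = H(35 79 36 36 36 f7 78 52 8c) = 03 9d; tag = H(5f 13 5c 5c 5c 03 9d) = 0226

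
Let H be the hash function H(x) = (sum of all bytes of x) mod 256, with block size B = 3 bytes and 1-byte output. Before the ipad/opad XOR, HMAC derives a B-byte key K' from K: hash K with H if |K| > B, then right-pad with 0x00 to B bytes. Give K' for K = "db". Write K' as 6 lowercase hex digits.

Key "db" = 64 62 is 2 bytes ≤ B = 3; zero-pad to 3 bytes: K' = 64 62 00.

646200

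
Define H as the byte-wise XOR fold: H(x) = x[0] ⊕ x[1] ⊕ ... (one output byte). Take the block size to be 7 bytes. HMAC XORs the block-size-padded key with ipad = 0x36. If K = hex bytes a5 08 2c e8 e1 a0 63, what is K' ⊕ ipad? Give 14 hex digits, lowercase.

933e1aded79655

Key hex bytes a5 08 2c e8 e1 a0 63 is exactly B = 7 bytes: K' = a5 08 2c e8 e1 a0 63.
XOR each byte with 0x36: a5⊕36=93, 08⊕36=3e, 2c⊕36=1a, e8⊕36=de, e1⊕36=d7, a0⊕36=96, 63⊕36=55.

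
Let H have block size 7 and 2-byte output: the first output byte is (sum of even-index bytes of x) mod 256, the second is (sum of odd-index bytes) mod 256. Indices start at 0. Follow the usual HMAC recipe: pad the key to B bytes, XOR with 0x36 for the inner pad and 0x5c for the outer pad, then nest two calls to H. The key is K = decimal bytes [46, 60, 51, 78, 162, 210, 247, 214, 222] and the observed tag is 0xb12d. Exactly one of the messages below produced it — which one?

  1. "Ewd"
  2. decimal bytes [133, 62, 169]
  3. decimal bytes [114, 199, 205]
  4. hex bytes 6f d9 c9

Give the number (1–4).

1

Key decimal bytes [46, 60, 51, 78, 162, 210, 247, 214, 222] = 2e 3c 33 4e a2 d2 f7 d6 de is 9 bytes > B = 7, so hash it first: H(key) = d8 32, then zero-pad to 7 bytes: K' = d8 32 00 00 00 00 00.
K' ⊕ ipad = ee 04 36 36 36 36 36; K' ⊕ opad = 84 6e 5c 5c 5c 5c 5c.
m1: inner = H(ee 04 36 36 36 36 36 45 77 64) = 07 19; tag = H(84 6e 5c 5c 5c 5c 5c 07 19) = b12d ← matches
m2: inner = H(ee 04 36 36 36 36 36 85 3e a9) = ce 9e; tag = H(84 6e 5c 5c 5c 5c 5c ce 9e) = 36f4
m3: inner = H(ee 04 36 36 36 36 36 72 c7 cd) = 57 af; tag = H(84 6e 5c 5c 5c 5c 5c 57 af) = 477d
m4: inner = H(ee 04 36 36 36 36 36 6f d9 c9) = 69 a8; tag = H(84 6e 5c 5c 5c 5c 5c 69 a8) = 408f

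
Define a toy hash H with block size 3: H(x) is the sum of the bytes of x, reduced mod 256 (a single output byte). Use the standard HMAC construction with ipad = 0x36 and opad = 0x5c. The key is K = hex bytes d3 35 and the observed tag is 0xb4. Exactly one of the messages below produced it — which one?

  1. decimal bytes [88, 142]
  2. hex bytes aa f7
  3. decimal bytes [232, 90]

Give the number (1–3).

3

Key hex bytes d3 35 is 2 bytes ≤ B = 3; zero-pad to 3 bytes: K' = d3 35 00.
K' ⊕ ipad = e5 03 36; K' ⊕ opad = 8f 69 5c.
m1: inner = H(e5 03 36 58 8e) = 04; tag = H(8f 69 5c 04) = 58
m2: inner = H(e5 03 36 aa f7) = bf; tag = H(8f 69 5c bf) = 13
m3: inner = H(e5 03 36 e8 5a) = 60; tag = H(8f 69 5c 60) = b4 ← matches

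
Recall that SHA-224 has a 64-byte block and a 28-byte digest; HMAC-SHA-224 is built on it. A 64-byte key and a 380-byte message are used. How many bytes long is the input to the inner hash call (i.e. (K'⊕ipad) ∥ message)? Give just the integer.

Key is 64 ≤ 64 bytes, zero-padded: |K'| = 64.
Inner input = (K'⊕ipad) ∥ m → 64 + 380 = 444 bytes.

444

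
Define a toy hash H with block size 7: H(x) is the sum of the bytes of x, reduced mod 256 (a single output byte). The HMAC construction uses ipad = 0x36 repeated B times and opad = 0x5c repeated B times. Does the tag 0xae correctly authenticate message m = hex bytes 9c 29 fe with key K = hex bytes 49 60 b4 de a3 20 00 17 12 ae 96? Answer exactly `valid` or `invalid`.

invalid

Key hex bytes 49 60 b4 de a3 20 00 17 12 ae 96 is 11 bytes > B = 7, so hash it first: H(key) = 6b, then zero-pad to 7 bytes: K' = 6b 00 00 00 00 00 00.
K' ⊕ ipad = 5d 36 36 36 36 36 36; K' ⊕ opad = 37 5c 5c 5c 5c 5c 5c.
Inner hash: sum = 93+54+54+54+54+54+54+156+41+254 = 868; mod 256 = 100 → 64.
Outer hash (recomputed tag): sum = 55+92+92+92+92+92+92+100 = 707; mod 256 = 195 → c3.
Recomputed tag = c3; claimed = ae → mismatch.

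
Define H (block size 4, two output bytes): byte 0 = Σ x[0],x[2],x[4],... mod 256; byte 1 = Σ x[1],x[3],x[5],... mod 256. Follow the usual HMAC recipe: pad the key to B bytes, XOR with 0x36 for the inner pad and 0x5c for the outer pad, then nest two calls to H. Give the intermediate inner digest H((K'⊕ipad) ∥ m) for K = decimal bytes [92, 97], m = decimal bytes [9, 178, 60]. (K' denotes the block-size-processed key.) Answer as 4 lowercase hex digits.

e53f

Key decimal bytes [92, 97] = 5c 61 is 2 bytes ≤ B = 4; zero-pad to 4 bytes: K' = 5c 61 00 00.
K' ⊕ ipad = 6a 57 36 36.
Inner input = 6a 57 36 36 ∥ 09 b2 3c.
Inner hash: even-index sum = 229 mod 256 = 229; odd-index sum = 319 mod 256 = 63 → e5 3f.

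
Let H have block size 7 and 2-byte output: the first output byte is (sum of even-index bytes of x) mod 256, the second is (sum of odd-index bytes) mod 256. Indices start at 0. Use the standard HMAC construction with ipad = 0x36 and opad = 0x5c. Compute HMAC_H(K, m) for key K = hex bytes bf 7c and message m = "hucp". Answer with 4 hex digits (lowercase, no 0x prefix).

78e8

Key hex bytes bf 7c is 2 bytes ≤ B = 7; zero-pad to 7 bytes: K' = bf 7c 00 00 00 00 00.
K' ⊕ ipad = 89 4a 36 36 36 36 36.  K' ⊕ opad = e3 20 5c 5c 5c 5c 5c.
Inner input = (K'⊕ipad) ∥ m = 89 4a 36 36 36 36 36 ∥ 68 75 63 70.
Inner hash: even-index sum = 528 mod 256 = 16; odd-index sum = 385 mod 256 = 129 → 10 81.
Outer input = (K'⊕opad) ∥ inner = e3 20 5c 5c 5c 5c 5c ∥ 10 81.
Outer hash (tag): even-index sum = 632 mod 256 = 120; odd-index sum = 232 mod 256 = 232 → 78 e8.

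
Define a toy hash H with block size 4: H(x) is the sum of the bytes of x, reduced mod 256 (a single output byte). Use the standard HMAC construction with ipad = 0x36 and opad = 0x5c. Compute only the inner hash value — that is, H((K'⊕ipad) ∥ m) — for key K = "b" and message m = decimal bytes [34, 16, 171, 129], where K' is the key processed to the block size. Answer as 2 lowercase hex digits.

54

Key "b" = 62 is 1 byte ≤ B = 4; zero-pad to 4 bytes: K' = 62 00 00 00.
K' ⊕ ipad = 54 36 36 36.
Inner input = 54 36 36 36 ∥ 22 10 ab 81.
Inner hash: sum = 84+54+54+54+34+16+171+129 = 596; mod 256 = 84 → 54.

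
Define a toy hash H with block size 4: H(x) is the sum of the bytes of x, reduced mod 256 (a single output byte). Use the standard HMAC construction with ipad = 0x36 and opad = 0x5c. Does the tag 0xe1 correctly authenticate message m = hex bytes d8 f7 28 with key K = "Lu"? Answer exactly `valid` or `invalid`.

invalid

Key "Lu" = 4c 75 is 2 bytes ≤ B = 4; zero-pad to 4 bytes: K' = 4c 75 00 00.
K' ⊕ ipad = 7a 43 36 36; K' ⊕ opad = 10 29 5c 5c.
Inner hash: sum = 122+67+54+54+216+247+40 = 800; mod 256 = 32 → 20.
Outer hash (recomputed tag): sum = 16+41+92+92+32 = 273; mod 256 = 17 → 11.
Recomputed tag = 11; claimed = e1 → mismatch.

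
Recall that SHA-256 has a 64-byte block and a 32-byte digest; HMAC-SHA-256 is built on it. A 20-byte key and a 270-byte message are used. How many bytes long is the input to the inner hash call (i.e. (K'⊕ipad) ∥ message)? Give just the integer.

334

Key is 20 ≤ 64 bytes, zero-padded: |K'| = 64.
Inner input = (K'⊕ipad) ∥ m → 64 + 270 = 334 bytes.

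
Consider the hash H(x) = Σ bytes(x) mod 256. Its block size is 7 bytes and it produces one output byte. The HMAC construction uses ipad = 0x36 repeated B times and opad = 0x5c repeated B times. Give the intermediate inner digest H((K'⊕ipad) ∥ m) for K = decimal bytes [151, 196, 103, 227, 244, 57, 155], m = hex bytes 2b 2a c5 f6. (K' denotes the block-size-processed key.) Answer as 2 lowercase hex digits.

Key decimal bytes [151, 196, 103, 227, 244, 57, 155] = 97 c4 67 e3 f4 39 9b is exactly B = 7 bytes: K' = 97 c4 67 e3 f4 39 9b.
K' ⊕ ipad = a1 f2 51 d5 c2 0f ad.
Inner input = a1 f2 51 d5 c2 0f ad ∥ 2b 2a c5 f6.
Inner hash: sum = 161+242+81+213+194+15+173+43+42+197+246 = 1607; mod 256 = 71 → 47.

47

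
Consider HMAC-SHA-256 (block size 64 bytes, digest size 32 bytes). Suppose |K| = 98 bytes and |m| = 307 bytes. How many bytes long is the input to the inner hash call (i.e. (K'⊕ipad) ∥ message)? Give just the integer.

Key is 98 > 64 bytes, so it is hashed to 32 bytes then zero-padded to 64: |K'| = 64.
Inner input = (K'⊕ipad) ∥ m → 64 + 307 = 371 bytes.

371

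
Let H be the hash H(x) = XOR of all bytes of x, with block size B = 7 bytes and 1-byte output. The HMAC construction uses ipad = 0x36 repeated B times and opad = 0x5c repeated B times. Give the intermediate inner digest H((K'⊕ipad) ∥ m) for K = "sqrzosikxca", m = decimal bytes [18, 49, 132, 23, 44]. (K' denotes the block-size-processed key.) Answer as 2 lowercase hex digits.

c4

Key "sqrzosikxca" = 73 71 72 7a 6f 73 69 6b 78 63 61 is 11 bytes > B = 7, so hash it first: H(key) = 6e, then zero-pad to 7 bytes: K' = 6e 00 00 00 00 00 00.
K' ⊕ ipad = 58 36 36 36 36 36 36.
Inner input = 58 36 36 36 36 36 36 ∥ 12 31 84 17 2c.
Inner hash: XOR 58⊕36⊕36⊕36⊕36⊕36⊕36⊕12⊕31⊕84⊕17⊕2c = c4.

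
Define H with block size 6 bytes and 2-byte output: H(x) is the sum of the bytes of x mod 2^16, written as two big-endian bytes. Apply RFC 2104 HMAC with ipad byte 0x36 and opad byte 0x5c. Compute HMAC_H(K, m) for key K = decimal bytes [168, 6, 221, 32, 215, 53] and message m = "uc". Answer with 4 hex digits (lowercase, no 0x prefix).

Key decimal bytes [168, 6, 221, 32, 215, 53] = a8 06 dd 20 d7 35 is exactly B = 6 bytes: K' = a8 06 dd 20 d7 35.
K' ⊕ ipad = 9e 30 eb 16 e1 03.  K' ⊕ opad = f4 5a 81 7c 8b 69.
Inner input = (K'⊕ipad) ∥ m = 9e 30 eb 16 e1 03 ∥ 75 63.
Inner hash: sum = 158+48+235+22+225+3+117+99 = 907 → 03 8b.
Outer input = (K'⊕opad) ∥ inner = f4 5a 81 7c 8b 69 ∥ 03 8b.
Outer hash (tag): sum = 244+90+129+124+139+105+3+139 = 973 → 03 cd.

03cd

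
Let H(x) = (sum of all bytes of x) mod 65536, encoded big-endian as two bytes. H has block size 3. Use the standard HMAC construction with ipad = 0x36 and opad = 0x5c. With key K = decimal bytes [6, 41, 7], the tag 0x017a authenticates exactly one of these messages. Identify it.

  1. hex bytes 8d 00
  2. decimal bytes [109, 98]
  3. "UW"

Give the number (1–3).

Key decimal bytes [6, 41, 7] = 06 29 07 is exactly B = 3 bytes: K' = 06 29 07.
K' ⊕ ipad = 30 1f 31; K' ⊕ opad = 5a 75 5b.
m1: inner = H(30 1f 31 8d 00) = 01 0d; tag = H(5a 75 5b 01 0d) = 0138
m2: inner = H(30 1f 31 6d 62) = 01 4f; tag = H(5a 75 5b 01 4f) = 017a ← matches
m3: inner = H(30 1f 31 55 57) = 01 2c; tag = H(5a 75 5b 01 2c) = 0157

2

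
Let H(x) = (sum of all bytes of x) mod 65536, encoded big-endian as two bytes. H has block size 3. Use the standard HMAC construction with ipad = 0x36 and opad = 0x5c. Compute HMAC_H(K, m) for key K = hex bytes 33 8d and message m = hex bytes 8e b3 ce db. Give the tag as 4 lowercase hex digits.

027f

Key hex bytes 33 8d is 2 bytes ≤ B = 3; zero-pad to 3 bytes: K' = 33 8d 00.
K' ⊕ ipad = 05 bb 36.  K' ⊕ opad = 6f d1 5c.
Inner input = (K'⊕ipad) ∥ m = 05 bb 36 ∥ 8e b3 ce db.
Inner hash: sum = 5+187+54+142+179+206+219 = 992 → 03 e0.
Outer input = (K'⊕opad) ∥ inner = 6f d1 5c ∥ 03 e0.
Outer hash (tag): sum = 111+209+92+3+224 = 639 → 02 7f.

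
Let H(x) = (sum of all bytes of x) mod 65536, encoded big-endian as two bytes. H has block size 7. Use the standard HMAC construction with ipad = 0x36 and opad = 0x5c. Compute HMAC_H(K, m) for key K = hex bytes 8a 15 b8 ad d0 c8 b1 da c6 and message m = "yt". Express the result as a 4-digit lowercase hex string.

02e2

Key hex bytes 8a 15 b8 ad d0 c8 b1 da c6 is 9 bytes > B = 7, so hash it first: H(key) = 05 ed, then zero-pad to 7 bytes: K' = 05 ed 00 00 00 00 00.
K' ⊕ ipad = 33 db 36 36 36 36 36.  K' ⊕ opad = 59 b1 5c 5c 5c 5c 5c.
Inner input = (K'⊕ipad) ∥ m = 33 db 36 36 36 36 36 ∥ 79 74.
Inner hash: sum = 51+219+54+54+54+54+54+121+116 = 777 → 03 09.
Outer input = (K'⊕opad) ∥ inner = 59 b1 5c 5c 5c 5c 5c ∥ 03 09.
Outer hash (tag): sum = 89+177+92+92+92+92+92+3+9 = 738 → 02 e2.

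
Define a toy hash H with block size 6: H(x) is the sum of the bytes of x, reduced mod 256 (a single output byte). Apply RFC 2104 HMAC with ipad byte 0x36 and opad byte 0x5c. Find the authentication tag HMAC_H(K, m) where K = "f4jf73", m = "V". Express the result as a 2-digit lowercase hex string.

46

Key "f4jf73" = 66 34 6a 66 37 33 is exactly B = 6 bytes: K' = 66 34 6a 66 37 33.
K' ⊕ ipad = 50 02 5c 50 01 05.  K' ⊕ opad = 3a 68 36 3a 6b 6f.
Inner input = (K'⊕ipad) ∥ m = 50 02 5c 50 01 05 ∥ 56.
Inner hash: sum = 80+2+92+80+1+5+86 = 346; mod 256 = 90 → 5a.
Outer input = (K'⊕opad) ∥ inner = 3a 68 36 3a 6b 6f ∥ 5a.
Outer hash (tag): sum = 58+104+54+58+107+111+90 = 582; mod 256 = 70 → 46.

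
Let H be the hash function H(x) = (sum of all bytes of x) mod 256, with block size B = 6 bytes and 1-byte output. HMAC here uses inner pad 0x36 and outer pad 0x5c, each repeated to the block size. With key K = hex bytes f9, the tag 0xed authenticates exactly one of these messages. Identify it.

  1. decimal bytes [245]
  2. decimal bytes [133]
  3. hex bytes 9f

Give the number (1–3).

3

Key hex bytes f9 is 1 byte ≤ B = 6; zero-pad to 6 bytes: K' = f9 00 00 00 00 00.
K' ⊕ ipad = cf 36 36 36 36 36; K' ⊕ opad = a5 5c 5c 5c 5c 5c.
m1: inner = H(cf 36 36 36 36 36 f5) = d2; tag = H(a5 5c 5c 5c 5c 5c d2) = 43
m2: inner = H(cf 36 36 36 36 36 85) = 62; tag = H(a5 5c 5c 5c 5c 5c 62) = d3
m3: inner = H(cf 36 36 36 36 36 9f) = 7c; tag = H(a5 5c 5c 5c 5c 5c 7c) = ed ← matches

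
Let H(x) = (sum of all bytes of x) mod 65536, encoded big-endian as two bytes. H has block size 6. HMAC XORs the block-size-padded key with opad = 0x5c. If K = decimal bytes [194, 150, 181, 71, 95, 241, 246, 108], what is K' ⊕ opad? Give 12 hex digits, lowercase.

Key decimal bytes [194, 150, 181, 71, 95, 241, 246, 108] = c2 96 b5 47 5f f1 f6 6c is 8 bytes > B = 6, so hash it first: H(key) = 05 06, then zero-pad to 6 bytes: K' = 05 06 00 00 00 00.
XOR each byte with 0x5c: 05⊕5c=59, 06⊕5c=5a, 00⊕5c=5c, 00⊕5c=5c, 00⊕5c=5c, 00⊕5c=5c.

595a5c5c5c5c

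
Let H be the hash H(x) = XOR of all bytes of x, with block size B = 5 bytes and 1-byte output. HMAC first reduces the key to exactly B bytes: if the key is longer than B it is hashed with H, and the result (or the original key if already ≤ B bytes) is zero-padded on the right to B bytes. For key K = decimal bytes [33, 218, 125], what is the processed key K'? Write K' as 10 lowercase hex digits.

21da7d0000

Key decimal bytes [33, 218, 125] = 21 da 7d is 3 bytes ≤ B = 5; zero-pad to 5 bytes: K' = 21 da 7d 00 00.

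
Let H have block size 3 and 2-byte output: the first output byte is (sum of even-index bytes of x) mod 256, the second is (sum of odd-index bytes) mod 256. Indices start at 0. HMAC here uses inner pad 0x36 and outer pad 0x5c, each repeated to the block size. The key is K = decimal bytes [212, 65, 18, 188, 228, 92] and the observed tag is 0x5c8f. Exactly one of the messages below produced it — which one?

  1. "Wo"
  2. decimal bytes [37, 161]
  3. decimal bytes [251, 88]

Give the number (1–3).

Key decimal bytes [212, 65, 18, 188, 228, 92] = d4 41 12 bc e4 5c is 6 bytes > B = 3, so hash it first: H(key) = ca 59, then zero-pad to 3 bytes: K' = ca 59 00.
K' ⊕ ipad = fc 6f 36; K' ⊕ opad = 96 05 5c.
m1: inner = H(fc 6f 36 57 6f) = a1 c6; tag = H(96 05 5c a1 c6) = b8a6
m2: inner = H(fc 6f 36 25 a1) = d3 94; tag = H(96 05 5c d3 94) = 86d8
m3: inner = H(fc 6f 36 fb 58) = 8a 6a; tag = H(96 05 5c 8a 6a) = 5c8f ← matches

3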